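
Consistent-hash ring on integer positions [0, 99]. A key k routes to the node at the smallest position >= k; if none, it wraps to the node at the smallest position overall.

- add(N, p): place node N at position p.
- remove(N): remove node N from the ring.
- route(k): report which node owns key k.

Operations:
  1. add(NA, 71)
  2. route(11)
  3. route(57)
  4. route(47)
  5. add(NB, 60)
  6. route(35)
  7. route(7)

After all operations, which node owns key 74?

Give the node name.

Op 1: add NA@71 -> ring=[71:NA]
Op 2: route key 11: smallest pos >= 11 is 71 -> NA
Op 3: route key 57: smallest pos >= 57 is 71 -> NA
Op 4: route key 47: smallest pos >= 47 is 71 -> NA
Op 5: add NB@60 -> ring=[60:NB,71:NA]
Op 6: route key 35: smallest pos >= 35 is 60 -> NB
Op 7: route key 7: smallest pos >= 7 is 60 -> NB
Final route key 74: none >= 74, wrap to smallest pos 60 -> NB

Answer: NB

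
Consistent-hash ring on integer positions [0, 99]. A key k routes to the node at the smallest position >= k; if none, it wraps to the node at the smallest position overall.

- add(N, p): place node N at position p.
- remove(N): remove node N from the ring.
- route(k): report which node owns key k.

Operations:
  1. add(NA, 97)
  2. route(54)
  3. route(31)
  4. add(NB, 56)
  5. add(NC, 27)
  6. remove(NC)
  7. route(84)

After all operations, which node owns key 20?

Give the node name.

Op 1: add NA@97 -> ring=[97:NA]
Op 2: route key 54: smallest pos >= 54 is 97 -> NA
Op 3: route key 31: smallest pos >= 31 is 97 -> NA
Op 4: add NB@56 -> ring=[56:NB,97:NA]
Op 5: add NC@27 -> ring=[27:NC,56:NB,97:NA]
Op 6: remove NC -> ring=[56:NB,97:NA]
Op 7: route key 84: smallest pos >= 84 is 97 -> NA
Final route key 20: smallest pos >= 20 is 56 -> NB

Answer: NB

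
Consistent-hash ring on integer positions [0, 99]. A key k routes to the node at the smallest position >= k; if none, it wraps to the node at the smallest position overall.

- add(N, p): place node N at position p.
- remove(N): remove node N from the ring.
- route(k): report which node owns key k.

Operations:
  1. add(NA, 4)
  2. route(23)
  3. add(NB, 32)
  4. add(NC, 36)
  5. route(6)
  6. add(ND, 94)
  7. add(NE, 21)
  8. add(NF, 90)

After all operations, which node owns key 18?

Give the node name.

Op 1: add NA@4 -> ring=[4:NA]
Op 2: route key 23: none >= 23, wrap to smallest pos 4 -> NA
Op 3: add NB@32 -> ring=[4:NA,32:NB]
Op 4: add NC@36 -> ring=[4:NA,32:NB,36:NC]
Op 5: route key 6: smallest pos >= 6 is 32 -> NB
Op 6: add ND@94 -> ring=[4:NA,32:NB,36:NC,94:ND]
Op 7: add NE@21 -> ring=[4:NA,21:NE,32:NB,36:NC,94:ND]
Op 8: add NF@90 -> ring=[4:NA,21:NE,32:NB,36:NC,90:NF,94:ND]
Final route key 18: smallest pos >= 18 is 21 -> NE

Answer: NE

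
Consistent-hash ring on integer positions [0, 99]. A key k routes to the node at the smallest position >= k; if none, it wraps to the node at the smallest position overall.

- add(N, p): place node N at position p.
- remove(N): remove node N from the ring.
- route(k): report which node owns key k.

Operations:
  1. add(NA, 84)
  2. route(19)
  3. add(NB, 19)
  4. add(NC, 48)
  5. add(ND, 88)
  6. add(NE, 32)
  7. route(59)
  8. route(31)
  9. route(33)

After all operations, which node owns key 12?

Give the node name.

Op 1: add NA@84 -> ring=[84:NA]
Op 2: route key 19: smallest pos >= 19 is 84 -> NA
Op 3: add NB@19 -> ring=[19:NB,84:NA]
Op 4: add NC@48 -> ring=[19:NB,48:NC,84:NA]
Op 5: add ND@88 -> ring=[19:NB,48:NC,84:NA,88:ND]
Op 6: add NE@32 -> ring=[19:NB,32:NE,48:NC,84:NA,88:ND]
Op 7: route key 59: smallest pos >= 59 is 84 -> NA
Op 8: route key 31: smallest pos >= 31 is 32 -> NE
Op 9: route key 33: smallest pos >= 33 is 48 -> NC
Final route key 12: smallest pos >= 12 is 19 -> NB

Answer: NB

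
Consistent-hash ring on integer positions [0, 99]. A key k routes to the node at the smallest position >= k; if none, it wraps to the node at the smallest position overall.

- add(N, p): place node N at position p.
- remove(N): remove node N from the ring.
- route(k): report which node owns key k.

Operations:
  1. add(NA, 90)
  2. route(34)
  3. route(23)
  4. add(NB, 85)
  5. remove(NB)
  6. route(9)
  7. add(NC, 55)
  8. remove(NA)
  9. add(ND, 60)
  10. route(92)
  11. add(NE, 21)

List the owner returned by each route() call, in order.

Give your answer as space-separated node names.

Answer: NA NA NA NC

Derivation:
Op 1: add NA@90 -> ring=[90:NA]
Op 2: route key 34: smallest pos >= 34 is 90 -> NA
Op 3: route key 23: smallest pos >= 23 is 90 -> NA
Op 4: add NB@85 -> ring=[85:NB,90:NA]
Op 5: remove NB -> ring=[90:NA]
Op 6: route key 9: smallest pos >= 9 is 90 -> NA
Op 7: add NC@55 -> ring=[55:NC,90:NA]
Op 8: remove NA -> ring=[55:NC]
Op 9: add ND@60 -> ring=[55:NC,60:ND]
Op 10: route key 92: none >= 92, wrap to smallest pos 55 -> NC
Op 11: add NE@21 -> ring=[21:NE,55:NC,60:ND]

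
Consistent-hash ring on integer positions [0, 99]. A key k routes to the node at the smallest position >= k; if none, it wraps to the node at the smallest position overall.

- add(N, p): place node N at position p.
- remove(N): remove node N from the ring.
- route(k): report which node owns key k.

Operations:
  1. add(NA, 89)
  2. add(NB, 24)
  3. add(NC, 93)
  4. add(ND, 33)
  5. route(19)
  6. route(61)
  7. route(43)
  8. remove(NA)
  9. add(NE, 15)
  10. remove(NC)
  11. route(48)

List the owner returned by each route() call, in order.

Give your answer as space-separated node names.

Answer: NB NA NA NE

Derivation:
Op 1: add NA@89 -> ring=[89:NA]
Op 2: add NB@24 -> ring=[24:NB,89:NA]
Op 3: add NC@93 -> ring=[24:NB,89:NA,93:NC]
Op 4: add ND@33 -> ring=[24:NB,33:ND,89:NA,93:NC]
Op 5: route key 19: smallest pos >= 19 is 24 -> NB
Op 6: route key 61: smallest pos >= 61 is 89 -> NA
Op 7: route key 43: smallest pos >= 43 is 89 -> NA
Op 8: remove NA -> ring=[24:NB,33:ND,93:NC]
Op 9: add NE@15 -> ring=[15:NE,24:NB,33:ND,93:NC]
Op 10: remove NC -> ring=[15:NE,24:NB,33:ND]
Op 11: route key 48: none >= 48, wrap to smallest pos 15 -> NE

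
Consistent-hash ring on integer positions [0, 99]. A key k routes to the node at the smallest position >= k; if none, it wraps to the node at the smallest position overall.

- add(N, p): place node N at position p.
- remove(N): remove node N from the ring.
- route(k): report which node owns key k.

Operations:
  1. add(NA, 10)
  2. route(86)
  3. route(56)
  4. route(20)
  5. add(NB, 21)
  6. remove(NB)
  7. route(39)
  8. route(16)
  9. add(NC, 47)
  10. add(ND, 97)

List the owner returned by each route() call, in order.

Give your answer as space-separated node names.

Answer: NA NA NA NA NA

Derivation:
Op 1: add NA@10 -> ring=[10:NA]
Op 2: route key 86: none >= 86, wrap to smallest pos 10 -> NA
Op 3: route key 56: none >= 56, wrap to smallest pos 10 -> NA
Op 4: route key 20: none >= 20, wrap to smallest pos 10 -> NA
Op 5: add NB@21 -> ring=[10:NA,21:NB]
Op 6: remove NB -> ring=[10:NA]
Op 7: route key 39: none >= 39, wrap to smallest pos 10 -> NA
Op 8: route key 16: none >= 16, wrap to smallest pos 10 -> NA
Op 9: add NC@47 -> ring=[10:NA,47:NC]
Op 10: add ND@97 -> ring=[10:NA,47:NC,97:ND]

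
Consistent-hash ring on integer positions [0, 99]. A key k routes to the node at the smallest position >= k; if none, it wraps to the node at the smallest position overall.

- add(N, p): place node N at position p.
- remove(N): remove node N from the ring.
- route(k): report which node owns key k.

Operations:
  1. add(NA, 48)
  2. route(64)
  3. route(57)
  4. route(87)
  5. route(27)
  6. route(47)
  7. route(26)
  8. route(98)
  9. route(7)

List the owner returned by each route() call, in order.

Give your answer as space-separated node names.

Answer: NA NA NA NA NA NA NA NA

Derivation:
Op 1: add NA@48 -> ring=[48:NA]
Op 2: route key 64: none >= 64, wrap to smallest pos 48 -> NA
Op 3: route key 57: none >= 57, wrap to smallest pos 48 -> NA
Op 4: route key 87: none >= 87, wrap to smallest pos 48 -> NA
Op 5: route key 27: smallest pos >= 27 is 48 -> NA
Op 6: route key 47: smallest pos >= 47 is 48 -> NA
Op 7: route key 26: smallest pos >= 26 is 48 -> NA
Op 8: route key 98: none >= 98, wrap to smallest pos 48 -> NA
Op 9: route key 7: smallest pos >= 7 is 48 -> NA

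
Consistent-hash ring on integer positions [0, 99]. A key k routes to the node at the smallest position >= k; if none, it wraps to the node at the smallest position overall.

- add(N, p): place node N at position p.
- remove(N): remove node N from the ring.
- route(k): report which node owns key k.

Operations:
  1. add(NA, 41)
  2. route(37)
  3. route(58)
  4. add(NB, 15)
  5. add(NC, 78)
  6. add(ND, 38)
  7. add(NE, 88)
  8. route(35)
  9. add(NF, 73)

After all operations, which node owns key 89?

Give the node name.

Answer: NB

Derivation:
Op 1: add NA@41 -> ring=[41:NA]
Op 2: route key 37: smallest pos >= 37 is 41 -> NA
Op 3: route key 58: none >= 58, wrap to smallest pos 41 -> NA
Op 4: add NB@15 -> ring=[15:NB,41:NA]
Op 5: add NC@78 -> ring=[15:NB,41:NA,78:NC]
Op 6: add ND@38 -> ring=[15:NB,38:ND,41:NA,78:NC]
Op 7: add NE@88 -> ring=[15:NB,38:ND,41:NA,78:NC,88:NE]
Op 8: route key 35: smallest pos >= 35 is 38 -> ND
Op 9: add NF@73 -> ring=[15:NB,38:ND,41:NA,73:NF,78:NC,88:NE]
Final route key 89: none >= 89, wrap to smallest pos 15 -> NB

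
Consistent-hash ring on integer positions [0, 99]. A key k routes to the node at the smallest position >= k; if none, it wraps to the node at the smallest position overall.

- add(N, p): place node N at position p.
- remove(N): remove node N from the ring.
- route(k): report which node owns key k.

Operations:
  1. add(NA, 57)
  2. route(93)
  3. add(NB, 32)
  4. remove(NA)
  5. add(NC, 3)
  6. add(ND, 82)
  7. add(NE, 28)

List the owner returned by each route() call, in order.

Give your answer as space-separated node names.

Answer: NA

Derivation:
Op 1: add NA@57 -> ring=[57:NA]
Op 2: route key 93: none >= 93, wrap to smallest pos 57 -> NA
Op 3: add NB@32 -> ring=[32:NB,57:NA]
Op 4: remove NA -> ring=[32:NB]
Op 5: add NC@3 -> ring=[3:NC,32:NB]
Op 6: add ND@82 -> ring=[3:NC,32:NB,82:ND]
Op 7: add NE@28 -> ring=[3:NC,28:NE,32:NB,82:ND]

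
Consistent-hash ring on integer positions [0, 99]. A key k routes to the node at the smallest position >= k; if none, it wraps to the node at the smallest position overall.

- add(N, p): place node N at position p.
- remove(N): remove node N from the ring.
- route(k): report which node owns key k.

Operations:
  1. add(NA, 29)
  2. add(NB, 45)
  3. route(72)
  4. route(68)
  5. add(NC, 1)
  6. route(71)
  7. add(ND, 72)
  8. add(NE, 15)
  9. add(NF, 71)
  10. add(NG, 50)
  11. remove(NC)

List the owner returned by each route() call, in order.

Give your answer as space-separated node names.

Op 1: add NA@29 -> ring=[29:NA]
Op 2: add NB@45 -> ring=[29:NA,45:NB]
Op 3: route key 72: none >= 72, wrap to smallest pos 29 -> NA
Op 4: route key 68: none >= 68, wrap to smallest pos 29 -> NA
Op 5: add NC@1 -> ring=[1:NC,29:NA,45:NB]
Op 6: route key 71: none >= 71, wrap to smallest pos 1 -> NC
Op 7: add ND@72 -> ring=[1:NC,29:NA,45:NB,72:ND]
Op 8: add NE@15 -> ring=[1:NC,15:NE,29:NA,45:NB,72:ND]
Op 9: add NF@71 -> ring=[1:NC,15:NE,29:NA,45:NB,71:NF,72:ND]
Op 10: add NG@50 -> ring=[1:NC,15:NE,29:NA,45:NB,50:NG,71:NF,72:ND]
Op 11: remove NC -> ring=[15:NE,29:NA,45:NB,50:NG,71:NF,72:ND]

Answer: NA NA NC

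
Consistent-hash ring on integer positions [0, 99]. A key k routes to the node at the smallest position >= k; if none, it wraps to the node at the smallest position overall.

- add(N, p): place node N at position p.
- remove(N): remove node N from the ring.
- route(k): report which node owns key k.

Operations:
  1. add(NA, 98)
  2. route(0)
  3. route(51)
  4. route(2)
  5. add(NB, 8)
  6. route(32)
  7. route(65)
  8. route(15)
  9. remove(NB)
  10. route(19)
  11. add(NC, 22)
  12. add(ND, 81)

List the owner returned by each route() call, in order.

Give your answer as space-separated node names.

Answer: NA NA NA NA NA NA NA

Derivation:
Op 1: add NA@98 -> ring=[98:NA]
Op 2: route key 0: smallest pos >= 0 is 98 -> NA
Op 3: route key 51: smallest pos >= 51 is 98 -> NA
Op 4: route key 2: smallest pos >= 2 is 98 -> NA
Op 5: add NB@8 -> ring=[8:NB,98:NA]
Op 6: route key 32: smallest pos >= 32 is 98 -> NA
Op 7: route key 65: smallest pos >= 65 is 98 -> NA
Op 8: route key 15: smallest pos >= 15 is 98 -> NA
Op 9: remove NB -> ring=[98:NA]
Op 10: route key 19: smallest pos >= 19 is 98 -> NA
Op 11: add NC@22 -> ring=[22:NC,98:NA]
Op 12: add ND@81 -> ring=[22:NC,81:ND,98:NA]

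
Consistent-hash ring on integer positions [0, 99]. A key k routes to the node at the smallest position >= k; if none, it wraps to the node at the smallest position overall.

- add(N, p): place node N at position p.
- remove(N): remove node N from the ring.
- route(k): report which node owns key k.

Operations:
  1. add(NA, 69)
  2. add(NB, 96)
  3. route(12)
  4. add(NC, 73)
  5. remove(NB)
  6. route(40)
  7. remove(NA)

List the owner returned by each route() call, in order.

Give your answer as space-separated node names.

Answer: NA NA

Derivation:
Op 1: add NA@69 -> ring=[69:NA]
Op 2: add NB@96 -> ring=[69:NA,96:NB]
Op 3: route key 12: smallest pos >= 12 is 69 -> NA
Op 4: add NC@73 -> ring=[69:NA,73:NC,96:NB]
Op 5: remove NB -> ring=[69:NA,73:NC]
Op 6: route key 40: smallest pos >= 40 is 69 -> NA
Op 7: remove NA -> ring=[73:NC]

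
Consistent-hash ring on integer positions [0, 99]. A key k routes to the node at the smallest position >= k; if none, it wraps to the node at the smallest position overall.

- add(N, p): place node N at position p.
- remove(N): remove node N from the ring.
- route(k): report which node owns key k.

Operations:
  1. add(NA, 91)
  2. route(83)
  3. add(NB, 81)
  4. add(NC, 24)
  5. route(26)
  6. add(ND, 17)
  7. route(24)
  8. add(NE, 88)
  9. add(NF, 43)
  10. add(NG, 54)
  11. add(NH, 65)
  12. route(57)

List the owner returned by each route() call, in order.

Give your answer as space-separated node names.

Op 1: add NA@91 -> ring=[91:NA]
Op 2: route key 83: smallest pos >= 83 is 91 -> NA
Op 3: add NB@81 -> ring=[81:NB,91:NA]
Op 4: add NC@24 -> ring=[24:NC,81:NB,91:NA]
Op 5: route key 26: smallest pos >= 26 is 81 -> NB
Op 6: add ND@17 -> ring=[17:ND,24:NC,81:NB,91:NA]
Op 7: route key 24: smallest pos >= 24 is 24 -> NC
Op 8: add NE@88 -> ring=[17:ND,24:NC,81:NB,88:NE,91:NA]
Op 9: add NF@43 -> ring=[17:ND,24:NC,43:NF,81:NB,88:NE,91:NA]
Op 10: add NG@54 -> ring=[17:ND,24:NC,43:NF,54:NG,81:NB,88:NE,91:NA]
Op 11: add NH@65 -> ring=[17:ND,24:NC,43:NF,54:NG,65:NH,81:NB,88:NE,91:NA]
Op 12: route key 57: smallest pos >= 57 is 65 -> NH

Answer: NA NB NC NH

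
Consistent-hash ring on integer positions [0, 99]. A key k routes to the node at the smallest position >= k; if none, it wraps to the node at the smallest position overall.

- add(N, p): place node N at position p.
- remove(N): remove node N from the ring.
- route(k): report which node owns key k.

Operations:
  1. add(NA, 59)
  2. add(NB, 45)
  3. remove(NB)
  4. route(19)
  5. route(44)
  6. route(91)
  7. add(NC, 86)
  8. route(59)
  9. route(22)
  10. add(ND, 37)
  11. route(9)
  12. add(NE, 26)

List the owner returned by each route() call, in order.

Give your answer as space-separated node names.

Answer: NA NA NA NA NA ND

Derivation:
Op 1: add NA@59 -> ring=[59:NA]
Op 2: add NB@45 -> ring=[45:NB,59:NA]
Op 3: remove NB -> ring=[59:NA]
Op 4: route key 19: smallest pos >= 19 is 59 -> NA
Op 5: route key 44: smallest pos >= 44 is 59 -> NA
Op 6: route key 91: none >= 91, wrap to smallest pos 59 -> NA
Op 7: add NC@86 -> ring=[59:NA,86:NC]
Op 8: route key 59: smallest pos >= 59 is 59 -> NA
Op 9: route key 22: smallest pos >= 22 is 59 -> NA
Op 10: add ND@37 -> ring=[37:ND,59:NA,86:NC]
Op 11: route key 9: smallest pos >= 9 is 37 -> ND
Op 12: add NE@26 -> ring=[26:NE,37:ND,59:NA,86:NC]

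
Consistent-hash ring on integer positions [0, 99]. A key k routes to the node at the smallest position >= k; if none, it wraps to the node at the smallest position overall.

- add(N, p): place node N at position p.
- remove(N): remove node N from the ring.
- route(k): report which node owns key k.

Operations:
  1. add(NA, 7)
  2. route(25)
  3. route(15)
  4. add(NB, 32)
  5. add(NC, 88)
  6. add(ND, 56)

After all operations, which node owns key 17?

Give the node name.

Op 1: add NA@7 -> ring=[7:NA]
Op 2: route key 25: none >= 25, wrap to smallest pos 7 -> NA
Op 3: route key 15: none >= 15, wrap to smallest pos 7 -> NA
Op 4: add NB@32 -> ring=[7:NA,32:NB]
Op 5: add NC@88 -> ring=[7:NA,32:NB,88:NC]
Op 6: add ND@56 -> ring=[7:NA,32:NB,56:ND,88:NC]
Final route key 17: smallest pos >= 17 is 32 -> NB

Answer: NB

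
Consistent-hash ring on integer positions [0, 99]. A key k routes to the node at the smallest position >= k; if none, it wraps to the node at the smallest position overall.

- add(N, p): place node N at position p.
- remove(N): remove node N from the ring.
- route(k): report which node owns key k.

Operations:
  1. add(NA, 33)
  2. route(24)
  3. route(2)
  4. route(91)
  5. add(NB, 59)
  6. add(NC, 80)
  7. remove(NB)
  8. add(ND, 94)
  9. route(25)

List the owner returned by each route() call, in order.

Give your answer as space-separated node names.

Answer: NA NA NA NA

Derivation:
Op 1: add NA@33 -> ring=[33:NA]
Op 2: route key 24: smallest pos >= 24 is 33 -> NA
Op 3: route key 2: smallest pos >= 2 is 33 -> NA
Op 4: route key 91: none >= 91, wrap to smallest pos 33 -> NA
Op 5: add NB@59 -> ring=[33:NA,59:NB]
Op 6: add NC@80 -> ring=[33:NA,59:NB,80:NC]
Op 7: remove NB -> ring=[33:NA,80:NC]
Op 8: add ND@94 -> ring=[33:NA,80:NC,94:ND]
Op 9: route key 25: smallest pos >= 25 is 33 -> NA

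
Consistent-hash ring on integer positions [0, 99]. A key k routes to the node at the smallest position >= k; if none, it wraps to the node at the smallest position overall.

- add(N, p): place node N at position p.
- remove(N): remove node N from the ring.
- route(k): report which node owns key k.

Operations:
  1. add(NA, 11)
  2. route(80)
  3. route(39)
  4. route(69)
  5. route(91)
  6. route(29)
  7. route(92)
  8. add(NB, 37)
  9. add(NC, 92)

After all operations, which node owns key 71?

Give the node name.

Answer: NC

Derivation:
Op 1: add NA@11 -> ring=[11:NA]
Op 2: route key 80: none >= 80, wrap to smallest pos 11 -> NA
Op 3: route key 39: none >= 39, wrap to smallest pos 11 -> NA
Op 4: route key 69: none >= 69, wrap to smallest pos 11 -> NA
Op 5: route key 91: none >= 91, wrap to smallest pos 11 -> NA
Op 6: route key 29: none >= 29, wrap to smallest pos 11 -> NA
Op 7: route key 92: none >= 92, wrap to smallest pos 11 -> NA
Op 8: add NB@37 -> ring=[11:NA,37:NB]
Op 9: add NC@92 -> ring=[11:NA,37:NB,92:NC]
Final route key 71: smallest pos >= 71 is 92 -> NC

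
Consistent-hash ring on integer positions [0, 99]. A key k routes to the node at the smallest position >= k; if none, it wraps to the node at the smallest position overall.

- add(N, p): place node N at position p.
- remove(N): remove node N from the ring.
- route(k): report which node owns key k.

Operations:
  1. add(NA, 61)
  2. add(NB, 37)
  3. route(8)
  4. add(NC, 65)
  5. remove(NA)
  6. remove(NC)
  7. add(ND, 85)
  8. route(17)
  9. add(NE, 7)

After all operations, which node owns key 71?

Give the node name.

Answer: ND

Derivation:
Op 1: add NA@61 -> ring=[61:NA]
Op 2: add NB@37 -> ring=[37:NB,61:NA]
Op 3: route key 8: smallest pos >= 8 is 37 -> NB
Op 4: add NC@65 -> ring=[37:NB,61:NA,65:NC]
Op 5: remove NA -> ring=[37:NB,65:NC]
Op 6: remove NC -> ring=[37:NB]
Op 7: add ND@85 -> ring=[37:NB,85:ND]
Op 8: route key 17: smallest pos >= 17 is 37 -> NB
Op 9: add NE@7 -> ring=[7:NE,37:NB,85:ND]
Final route key 71: smallest pos >= 71 is 85 -> ND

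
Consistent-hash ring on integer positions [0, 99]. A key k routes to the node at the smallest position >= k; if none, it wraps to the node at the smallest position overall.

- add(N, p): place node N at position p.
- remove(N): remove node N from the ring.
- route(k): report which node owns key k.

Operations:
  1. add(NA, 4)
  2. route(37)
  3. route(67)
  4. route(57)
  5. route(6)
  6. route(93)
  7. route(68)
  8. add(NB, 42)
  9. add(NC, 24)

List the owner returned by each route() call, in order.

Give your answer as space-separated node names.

Op 1: add NA@4 -> ring=[4:NA]
Op 2: route key 37: none >= 37, wrap to smallest pos 4 -> NA
Op 3: route key 67: none >= 67, wrap to smallest pos 4 -> NA
Op 4: route key 57: none >= 57, wrap to smallest pos 4 -> NA
Op 5: route key 6: none >= 6, wrap to smallest pos 4 -> NA
Op 6: route key 93: none >= 93, wrap to smallest pos 4 -> NA
Op 7: route key 68: none >= 68, wrap to smallest pos 4 -> NA
Op 8: add NB@42 -> ring=[4:NA,42:NB]
Op 9: add NC@24 -> ring=[4:NA,24:NC,42:NB]

Answer: NA NA NA NA NA NA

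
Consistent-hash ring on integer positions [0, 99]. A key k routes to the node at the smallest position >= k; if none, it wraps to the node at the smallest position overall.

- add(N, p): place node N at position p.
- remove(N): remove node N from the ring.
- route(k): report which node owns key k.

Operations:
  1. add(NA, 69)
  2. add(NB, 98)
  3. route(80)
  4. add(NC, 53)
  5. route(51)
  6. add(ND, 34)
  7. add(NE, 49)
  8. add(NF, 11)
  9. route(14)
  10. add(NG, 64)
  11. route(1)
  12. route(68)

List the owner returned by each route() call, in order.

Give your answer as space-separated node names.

Op 1: add NA@69 -> ring=[69:NA]
Op 2: add NB@98 -> ring=[69:NA,98:NB]
Op 3: route key 80: smallest pos >= 80 is 98 -> NB
Op 4: add NC@53 -> ring=[53:NC,69:NA,98:NB]
Op 5: route key 51: smallest pos >= 51 is 53 -> NC
Op 6: add ND@34 -> ring=[34:ND,53:NC,69:NA,98:NB]
Op 7: add NE@49 -> ring=[34:ND,49:NE,53:NC,69:NA,98:NB]
Op 8: add NF@11 -> ring=[11:NF,34:ND,49:NE,53:NC,69:NA,98:NB]
Op 9: route key 14: smallest pos >= 14 is 34 -> ND
Op 10: add NG@64 -> ring=[11:NF,34:ND,49:NE,53:NC,64:NG,69:NA,98:NB]
Op 11: route key 1: smallest pos >= 1 is 11 -> NF
Op 12: route key 68: smallest pos >= 68 is 69 -> NA

Answer: NB NC ND NF NA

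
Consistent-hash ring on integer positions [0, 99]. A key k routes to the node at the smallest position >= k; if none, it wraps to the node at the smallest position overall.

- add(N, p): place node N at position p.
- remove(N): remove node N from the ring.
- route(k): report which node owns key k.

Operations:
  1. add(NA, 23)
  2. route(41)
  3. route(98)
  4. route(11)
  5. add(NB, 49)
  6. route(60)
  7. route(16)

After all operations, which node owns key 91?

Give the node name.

Answer: NA

Derivation:
Op 1: add NA@23 -> ring=[23:NA]
Op 2: route key 41: none >= 41, wrap to smallest pos 23 -> NA
Op 3: route key 98: none >= 98, wrap to smallest pos 23 -> NA
Op 4: route key 11: smallest pos >= 11 is 23 -> NA
Op 5: add NB@49 -> ring=[23:NA,49:NB]
Op 6: route key 60: none >= 60, wrap to smallest pos 23 -> NA
Op 7: route key 16: smallest pos >= 16 is 23 -> NA
Final route key 91: none >= 91, wrap to smallest pos 23 -> NA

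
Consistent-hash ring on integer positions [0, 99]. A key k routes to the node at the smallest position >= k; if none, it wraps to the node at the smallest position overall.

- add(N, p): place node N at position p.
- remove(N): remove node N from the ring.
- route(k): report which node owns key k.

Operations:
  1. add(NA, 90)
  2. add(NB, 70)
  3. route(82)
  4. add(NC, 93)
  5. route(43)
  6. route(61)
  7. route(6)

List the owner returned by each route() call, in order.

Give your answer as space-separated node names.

Op 1: add NA@90 -> ring=[90:NA]
Op 2: add NB@70 -> ring=[70:NB,90:NA]
Op 3: route key 82: smallest pos >= 82 is 90 -> NA
Op 4: add NC@93 -> ring=[70:NB,90:NA,93:NC]
Op 5: route key 43: smallest pos >= 43 is 70 -> NB
Op 6: route key 61: smallest pos >= 61 is 70 -> NB
Op 7: route key 6: smallest pos >= 6 is 70 -> NB

Answer: NA NB NB NB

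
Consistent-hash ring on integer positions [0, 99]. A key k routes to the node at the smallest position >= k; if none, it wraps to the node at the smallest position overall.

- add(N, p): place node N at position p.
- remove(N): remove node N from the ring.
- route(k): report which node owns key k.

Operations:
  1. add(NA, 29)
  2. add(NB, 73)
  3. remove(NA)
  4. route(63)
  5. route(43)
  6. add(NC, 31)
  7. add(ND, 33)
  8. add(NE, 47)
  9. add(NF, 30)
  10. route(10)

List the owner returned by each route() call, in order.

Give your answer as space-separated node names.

Op 1: add NA@29 -> ring=[29:NA]
Op 2: add NB@73 -> ring=[29:NA,73:NB]
Op 3: remove NA -> ring=[73:NB]
Op 4: route key 63: smallest pos >= 63 is 73 -> NB
Op 5: route key 43: smallest pos >= 43 is 73 -> NB
Op 6: add NC@31 -> ring=[31:NC,73:NB]
Op 7: add ND@33 -> ring=[31:NC,33:ND,73:NB]
Op 8: add NE@47 -> ring=[31:NC,33:ND,47:NE,73:NB]
Op 9: add NF@30 -> ring=[30:NF,31:NC,33:ND,47:NE,73:NB]
Op 10: route key 10: smallest pos >= 10 is 30 -> NF

Answer: NB NB NF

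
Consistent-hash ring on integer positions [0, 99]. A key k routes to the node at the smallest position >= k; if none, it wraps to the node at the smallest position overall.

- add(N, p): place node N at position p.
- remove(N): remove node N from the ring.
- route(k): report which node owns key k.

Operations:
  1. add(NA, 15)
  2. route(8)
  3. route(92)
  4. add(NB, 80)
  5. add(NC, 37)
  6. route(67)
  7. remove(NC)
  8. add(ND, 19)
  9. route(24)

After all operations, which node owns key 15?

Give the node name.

Answer: NA

Derivation:
Op 1: add NA@15 -> ring=[15:NA]
Op 2: route key 8: smallest pos >= 8 is 15 -> NA
Op 3: route key 92: none >= 92, wrap to smallest pos 15 -> NA
Op 4: add NB@80 -> ring=[15:NA,80:NB]
Op 5: add NC@37 -> ring=[15:NA,37:NC,80:NB]
Op 6: route key 67: smallest pos >= 67 is 80 -> NB
Op 7: remove NC -> ring=[15:NA,80:NB]
Op 8: add ND@19 -> ring=[15:NA,19:ND,80:NB]
Op 9: route key 24: smallest pos >= 24 is 80 -> NB
Final route key 15: smallest pos >= 15 is 15 -> NA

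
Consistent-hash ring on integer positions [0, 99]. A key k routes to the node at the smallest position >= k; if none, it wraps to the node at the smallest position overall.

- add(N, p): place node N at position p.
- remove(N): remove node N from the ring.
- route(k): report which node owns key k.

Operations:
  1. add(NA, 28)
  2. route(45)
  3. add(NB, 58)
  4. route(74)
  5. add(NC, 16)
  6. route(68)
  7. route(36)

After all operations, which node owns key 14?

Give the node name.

Op 1: add NA@28 -> ring=[28:NA]
Op 2: route key 45: none >= 45, wrap to smallest pos 28 -> NA
Op 3: add NB@58 -> ring=[28:NA,58:NB]
Op 4: route key 74: none >= 74, wrap to smallest pos 28 -> NA
Op 5: add NC@16 -> ring=[16:NC,28:NA,58:NB]
Op 6: route key 68: none >= 68, wrap to smallest pos 16 -> NC
Op 7: route key 36: smallest pos >= 36 is 58 -> NB
Final route key 14: smallest pos >= 14 is 16 -> NC

Answer: NC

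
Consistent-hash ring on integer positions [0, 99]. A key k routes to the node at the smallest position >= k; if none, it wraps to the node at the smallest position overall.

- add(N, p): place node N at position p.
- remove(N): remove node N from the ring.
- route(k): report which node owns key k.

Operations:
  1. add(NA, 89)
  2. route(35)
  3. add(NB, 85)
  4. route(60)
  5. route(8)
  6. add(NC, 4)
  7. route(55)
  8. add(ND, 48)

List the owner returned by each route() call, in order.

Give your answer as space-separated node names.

Op 1: add NA@89 -> ring=[89:NA]
Op 2: route key 35: smallest pos >= 35 is 89 -> NA
Op 3: add NB@85 -> ring=[85:NB,89:NA]
Op 4: route key 60: smallest pos >= 60 is 85 -> NB
Op 5: route key 8: smallest pos >= 8 is 85 -> NB
Op 6: add NC@4 -> ring=[4:NC,85:NB,89:NA]
Op 7: route key 55: smallest pos >= 55 is 85 -> NB
Op 8: add ND@48 -> ring=[4:NC,48:ND,85:NB,89:NA]

Answer: NA NB NB NB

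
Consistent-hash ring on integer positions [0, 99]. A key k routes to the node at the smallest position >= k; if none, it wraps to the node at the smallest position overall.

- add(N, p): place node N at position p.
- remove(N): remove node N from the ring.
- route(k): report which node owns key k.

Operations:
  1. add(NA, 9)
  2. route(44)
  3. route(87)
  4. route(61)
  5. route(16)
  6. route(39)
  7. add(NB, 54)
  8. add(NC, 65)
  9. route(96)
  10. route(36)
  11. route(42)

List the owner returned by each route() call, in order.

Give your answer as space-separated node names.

Answer: NA NA NA NA NA NA NB NB

Derivation:
Op 1: add NA@9 -> ring=[9:NA]
Op 2: route key 44: none >= 44, wrap to smallest pos 9 -> NA
Op 3: route key 87: none >= 87, wrap to smallest pos 9 -> NA
Op 4: route key 61: none >= 61, wrap to smallest pos 9 -> NA
Op 5: route key 16: none >= 16, wrap to smallest pos 9 -> NA
Op 6: route key 39: none >= 39, wrap to smallest pos 9 -> NA
Op 7: add NB@54 -> ring=[9:NA,54:NB]
Op 8: add NC@65 -> ring=[9:NA,54:NB,65:NC]
Op 9: route key 96: none >= 96, wrap to smallest pos 9 -> NA
Op 10: route key 36: smallest pos >= 36 is 54 -> NB
Op 11: route key 42: smallest pos >= 42 is 54 -> NB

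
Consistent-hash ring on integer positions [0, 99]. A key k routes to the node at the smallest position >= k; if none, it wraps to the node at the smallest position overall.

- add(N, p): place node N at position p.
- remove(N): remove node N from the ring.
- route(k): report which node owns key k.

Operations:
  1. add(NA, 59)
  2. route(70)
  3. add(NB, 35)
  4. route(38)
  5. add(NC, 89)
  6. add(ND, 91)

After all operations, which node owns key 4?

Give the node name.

Op 1: add NA@59 -> ring=[59:NA]
Op 2: route key 70: none >= 70, wrap to smallest pos 59 -> NA
Op 3: add NB@35 -> ring=[35:NB,59:NA]
Op 4: route key 38: smallest pos >= 38 is 59 -> NA
Op 5: add NC@89 -> ring=[35:NB,59:NA,89:NC]
Op 6: add ND@91 -> ring=[35:NB,59:NA,89:NC,91:ND]
Final route key 4: smallest pos >= 4 is 35 -> NB

Answer: NB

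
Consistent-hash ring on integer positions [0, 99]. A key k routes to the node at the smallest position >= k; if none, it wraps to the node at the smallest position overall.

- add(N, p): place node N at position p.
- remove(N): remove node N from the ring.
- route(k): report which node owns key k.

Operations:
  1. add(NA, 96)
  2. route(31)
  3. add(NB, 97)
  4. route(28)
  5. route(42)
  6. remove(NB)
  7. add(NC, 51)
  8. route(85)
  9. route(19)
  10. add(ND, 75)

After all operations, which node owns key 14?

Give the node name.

Answer: NC

Derivation:
Op 1: add NA@96 -> ring=[96:NA]
Op 2: route key 31: smallest pos >= 31 is 96 -> NA
Op 3: add NB@97 -> ring=[96:NA,97:NB]
Op 4: route key 28: smallest pos >= 28 is 96 -> NA
Op 5: route key 42: smallest pos >= 42 is 96 -> NA
Op 6: remove NB -> ring=[96:NA]
Op 7: add NC@51 -> ring=[51:NC,96:NA]
Op 8: route key 85: smallest pos >= 85 is 96 -> NA
Op 9: route key 19: smallest pos >= 19 is 51 -> NC
Op 10: add ND@75 -> ring=[51:NC,75:ND,96:NA]
Final route key 14: smallest pos >= 14 is 51 -> NC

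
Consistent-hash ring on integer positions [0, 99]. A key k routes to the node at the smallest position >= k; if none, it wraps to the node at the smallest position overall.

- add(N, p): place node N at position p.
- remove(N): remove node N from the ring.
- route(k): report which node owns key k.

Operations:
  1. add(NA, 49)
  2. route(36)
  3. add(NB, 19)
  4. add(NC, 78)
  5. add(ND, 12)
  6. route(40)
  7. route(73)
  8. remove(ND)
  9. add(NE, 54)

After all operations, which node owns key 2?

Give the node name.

Answer: NB

Derivation:
Op 1: add NA@49 -> ring=[49:NA]
Op 2: route key 36: smallest pos >= 36 is 49 -> NA
Op 3: add NB@19 -> ring=[19:NB,49:NA]
Op 4: add NC@78 -> ring=[19:NB,49:NA,78:NC]
Op 5: add ND@12 -> ring=[12:ND,19:NB,49:NA,78:NC]
Op 6: route key 40: smallest pos >= 40 is 49 -> NA
Op 7: route key 73: smallest pos >= 73 is 78 -> NC
Op 8: remove ND -> ring=[19:NB,49:NA,78:NC]
Op 9: add NE@54 -> ring=[19:NB,49:NA,54:NE,78:NC]
Final route key 2: smallest pos >= 2 is 19 -> NB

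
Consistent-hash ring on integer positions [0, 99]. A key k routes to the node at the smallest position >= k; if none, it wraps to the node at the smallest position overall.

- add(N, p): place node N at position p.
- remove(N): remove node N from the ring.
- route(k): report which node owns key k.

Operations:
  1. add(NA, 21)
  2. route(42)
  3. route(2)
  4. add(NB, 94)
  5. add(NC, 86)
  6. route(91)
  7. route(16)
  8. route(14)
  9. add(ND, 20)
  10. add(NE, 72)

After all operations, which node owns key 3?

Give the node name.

Answer: ND

Derivation:
Op 1: add NA@21 -> ring=[21:NA]
Op 2: route key 42: none >= 42, wrap to smallest pos 21 -> NA
Op 3: route key 2: smallest pos >= 2 is 21 -> NA
Op 4: add NB@94 -> ring=[21:NA,94:NB]
Op 5: add NC@86 -> ring=[21:NA,86:NC,94:NB]
Op 6: route key 91: smallest pos >= 91 is 94 -> NB
Op 7: route key 16: smallest pos >= 16 is 21 -> NA
Op 8: route key 14: smallest pos >= 14 is 21 -> NA
Op 9: add ND@20 -> ring=[20:ND,21:NA,86:NC,94:NB]
Op 10: add NE@72 -> ring=[20:ND,21:NA,72:NE,86:NC,94:NB]
Final route key 3: smallest pos >= 3 is 20 -> ND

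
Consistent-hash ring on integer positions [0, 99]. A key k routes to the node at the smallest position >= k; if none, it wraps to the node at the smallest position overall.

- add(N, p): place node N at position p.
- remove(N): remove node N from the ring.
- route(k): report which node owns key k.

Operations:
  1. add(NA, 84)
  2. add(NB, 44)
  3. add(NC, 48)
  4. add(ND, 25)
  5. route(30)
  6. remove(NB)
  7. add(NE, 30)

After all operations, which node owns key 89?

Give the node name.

Answer: ND

Derivation:
Op 1: add NA@84 -> ring=[84:NA]
Op 2: add NB@44 -> ring=[44:NB,84:NA]
Op 3: add NC@48 -> ring=[44:NB,48:NC,84:NA]
Op 4: add ND@25 -> ring=[25:ND,44:NB,48:NC,84:NA]
Op 5: route key 30: smallest pos >= 30 is 44 -> NB
Op 6: remove NB -> ring=[25:ND,48:NC,84:NA]
Op 7: add NE@30 -> ring=[25:ND,30:NE,48:NC,84:NA]
Final route key 89: none >= 89, wrap to smallest pos 25 -> ND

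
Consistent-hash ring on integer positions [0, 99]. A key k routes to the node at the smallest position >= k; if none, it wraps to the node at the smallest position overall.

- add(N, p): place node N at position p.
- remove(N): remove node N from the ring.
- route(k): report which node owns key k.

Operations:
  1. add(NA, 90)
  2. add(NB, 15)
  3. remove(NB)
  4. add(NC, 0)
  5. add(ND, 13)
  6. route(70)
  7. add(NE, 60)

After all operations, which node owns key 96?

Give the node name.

Answer: NC

Derivation:
Op 1: add NA@90 -> ring=[90:NA]
Op 2: add NB@15 -> ring=[15:NB,90:NA]
Op 3: remove NB -> ring=[90:NA]
Op 4: add NC@0 -> ring=[0:NC,90:NA]
Op 5: add ND@13 -> ring=[0:NC,13:ND,90:NA]
Op 6: route key 70: smallest pos >= 70 is 90 -> NA
Op 7: add NE@60 -> ring=[0:NC,13:ND,60:NE,90:NA]
Final route key 96: none >= 96, wrap to smallest pos 0 -> NC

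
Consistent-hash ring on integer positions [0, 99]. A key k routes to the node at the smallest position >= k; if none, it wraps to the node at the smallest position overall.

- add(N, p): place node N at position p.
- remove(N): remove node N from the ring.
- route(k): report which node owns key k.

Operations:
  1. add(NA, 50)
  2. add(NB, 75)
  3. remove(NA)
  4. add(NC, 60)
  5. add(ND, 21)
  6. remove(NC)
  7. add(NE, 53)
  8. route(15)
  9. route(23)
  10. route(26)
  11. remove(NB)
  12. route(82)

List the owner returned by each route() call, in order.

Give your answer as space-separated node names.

Op 1: add NA@50 -> ring=[50:NA]
Op 2: add NB@75 -> ring=[50:NA,75:NB]
Op 3: remove NA -> ring=[75:NB]
Op 4: add NC@60 -> ring=[60:NC,75:NB]
Op 5: add ND@21 -> ring=[21:ND,60:NC,75:NB]
Op 6: remove NC -> ring=[21:ND,75:NB]
Op 7: add NE@53 -> ring=[21:ND,53:NE,75:NB]
Op 8: route key 15: smallest pos >= 15 is 21 -> ND
Op 9: route key 23: smallest pos >= 23 is 53 -> NE
Op 10: route key 26: smallest pos >= 26 is 53 -> NE
Op 11: remove NB -> ring=[21:ND,53:NE]
Op 12: route key 82: none >= 82, wrap to smallest pos 21 -> ND

Answer: ND NE NE ND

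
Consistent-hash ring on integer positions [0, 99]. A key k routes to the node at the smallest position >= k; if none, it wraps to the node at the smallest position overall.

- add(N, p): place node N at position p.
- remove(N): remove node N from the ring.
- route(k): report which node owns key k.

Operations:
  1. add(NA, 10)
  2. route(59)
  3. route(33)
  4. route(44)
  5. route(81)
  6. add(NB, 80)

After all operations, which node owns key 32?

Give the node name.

Op 1: add NA@10 -> ring=[10:NA]
Op 2: route key 59: none >= 59, wrap to smallest pos 10 -> NA
Op 3: route key 33: none >= 33, wrap to smallest pos 10 -> NA
Op 4: route key 44: none >= 44, wrap to smallest pos 10 -> NA
Op 5: route key 81: none >= 81, wrap to smallest pos 10 -> NA
Op 6: add NB@80 -> ring=[10:NA,80:NB]
Final route key 32: smallest pos >= 32 is 80 -> NB

Answer: NB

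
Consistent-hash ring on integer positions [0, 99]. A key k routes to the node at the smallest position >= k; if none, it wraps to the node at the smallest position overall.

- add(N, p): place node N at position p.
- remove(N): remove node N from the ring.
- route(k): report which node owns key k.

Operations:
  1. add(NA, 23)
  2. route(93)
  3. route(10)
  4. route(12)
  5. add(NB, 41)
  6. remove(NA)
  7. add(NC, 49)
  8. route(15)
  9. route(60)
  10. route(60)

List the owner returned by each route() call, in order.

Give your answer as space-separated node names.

Answer: NA NA NA NB NB NB

Derivation:
Op 1: add NA@23 -> ring=[23:NA]
Op 2: route key 93: none >= 93, wrap to smallest pos 23 -> NA
Op 3: route key 10: smallest pos >= 10 is 23 -> NA
Op 4: route key 12: smallest pos >= 12 is 23 -> NA
Op 5: add NB@41 -> ring=[23:NA,41:NB]
Op 6: remove NA -> ring=[41:NB]
Op 7: add NC@49 -> ring=[41:NB,49:NC]
Op 8: route key 15: smallest pos >= 15 is 41 -> NB
Op 9: route key 60: none >= 60, wrap to smallest pos 41 -> NB
Op 10: route key 60: none >= 60, wrap to smallest pos 41 -> NB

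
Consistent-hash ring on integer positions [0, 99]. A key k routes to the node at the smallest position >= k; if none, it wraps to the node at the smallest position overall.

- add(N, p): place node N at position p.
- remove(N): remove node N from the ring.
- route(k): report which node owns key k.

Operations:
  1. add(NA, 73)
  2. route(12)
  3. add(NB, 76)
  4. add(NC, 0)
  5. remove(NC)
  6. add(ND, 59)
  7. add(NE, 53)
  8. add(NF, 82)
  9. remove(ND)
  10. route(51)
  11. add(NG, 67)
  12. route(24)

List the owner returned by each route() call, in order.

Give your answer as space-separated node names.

Answer: NA NE NE

Derivation:
Op 1: add NA@73 -> ring=[73:NA]
Op 2: route key 12: smallest pos >= 12 is 73 -> NA
Op 3: add NB@76 -> ring=[73:NA,76:NB]
Op 4: add NC@0 -> ring=[0:NC,73:NA,76:NB]
Op 5: remove NC -> ring=[73:NA,76:NB]
Op 6: add ND@59 -> ring=[59:ND,73:NA,76:NB]
Op 7: add NE@53 -> ring=[53:NE,59:ND,73:NA,76:NB]
Op 8: add NF@82 -> ring=[53:NE,59:ND,73:NA,76:NB,82:NF]
Op 9: remove ND -> ring=[53:NE,73:NA,76:NB,82:NF]
Op 10: route key 51: smallest pos >= 51 is 53 -> NE
Op 11: add NG@67 -> ring=[53:NE,67:NG,73:NA,76:NB,82:NF]
Op 12: route key 24: smallest pos >= 24 is 53 -> NE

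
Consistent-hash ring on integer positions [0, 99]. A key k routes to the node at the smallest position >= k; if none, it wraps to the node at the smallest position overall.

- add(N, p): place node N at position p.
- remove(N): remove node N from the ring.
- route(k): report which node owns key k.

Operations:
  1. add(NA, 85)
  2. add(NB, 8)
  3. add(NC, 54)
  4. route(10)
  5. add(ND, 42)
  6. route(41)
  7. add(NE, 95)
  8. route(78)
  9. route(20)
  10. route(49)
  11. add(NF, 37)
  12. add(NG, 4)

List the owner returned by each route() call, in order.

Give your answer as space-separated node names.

Op 1: add NA@85 -> ring=[85:NA]
Op 2: add NB@8 -> ring=[8:NB,85:NA]
Op 3: add NC@54 -> ring=[8:NB,54:NC,85:NA]
Op 4: route key 10: smallest pos >= 10 is 54 -> NC
Op 5: add ND@42 -> ring=[8:NB,42:ND,54:NC,85:NA]
Op 6: route key 41: smallest pos >= 41 is 42 -> ND
Op 7: add NE@95 -> ring=[8:NB,42:ND,54:NC,85:NA,95:NE]
Op 8: route key 78: smallest pos >= 78 is 85 -> NA
Op 9: route key 20: smallest pos >= 20 is 42 -> ND
Op 10: route key 49: smallest pos >= 49 is 54 -> NC
Op 11: add NF@37 -> ring=[8:NB,37:NF,42:ND,54:NC,85:NA,95:NE]
Op 12: add NG@4 -> ring=[4:NG,8:NB,37:NF,42:ND,54:NC,85:NA,95:NE]

Answer: NC ND NA ND NC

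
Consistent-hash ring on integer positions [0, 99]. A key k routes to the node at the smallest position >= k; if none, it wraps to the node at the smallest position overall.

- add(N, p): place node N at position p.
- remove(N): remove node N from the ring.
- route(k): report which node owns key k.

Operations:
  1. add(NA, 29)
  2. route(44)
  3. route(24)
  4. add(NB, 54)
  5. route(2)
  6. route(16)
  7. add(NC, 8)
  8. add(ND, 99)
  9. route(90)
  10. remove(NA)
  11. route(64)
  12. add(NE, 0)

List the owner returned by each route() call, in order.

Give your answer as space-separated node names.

Op 1: add NA@29 -> ring=[29:NA]
Op 2: route key 44: none >= 44, wrap to smallest pos 29 -> NA
Op 3: route key 24: smallest pos >= 24 is 29 -> NA
Op 4: add NB@54 -> ring=[29:NA,54:NB]
Op 5: route key 2: smallest pos >= 2 is 29 -> NA
Op 6: route key 16: smallest pos >= 16 is 29 -> NA
Op 7: add NC@8 -> ring=[8:NC,29:NA,54:NB]
Op 8: add ND@99 -> ring=[8:NC,29:NA,54:NB,99:ND]
Op 9: route key 90: smallest pos >= 90 is 99 -> ND
Op 10: remove NA -> ring=[8:NC,54:NB,99:ND]
Op 11: route key 64: smallest pos >= 64 is 99 -> ND
Op 12: add NE@0 -> ring=[0:NE,8:NC,54:NB,99:ND]

Answer: NA NA NA NA ND ND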